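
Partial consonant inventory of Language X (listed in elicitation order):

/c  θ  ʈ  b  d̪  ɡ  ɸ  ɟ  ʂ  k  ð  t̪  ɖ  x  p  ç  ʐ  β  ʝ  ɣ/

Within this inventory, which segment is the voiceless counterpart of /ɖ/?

/ɖ/ is a voiced retroflex stop.
The voiceless counterpart is a voiceless retroflex stop — in this inventory, /ʈ/.

/ʈ/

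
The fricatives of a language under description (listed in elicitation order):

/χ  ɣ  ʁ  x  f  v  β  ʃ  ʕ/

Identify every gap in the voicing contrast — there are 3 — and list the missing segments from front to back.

place of articulation  voiceless  voiced  
bilabial          —         β       
labiodental       f         v       
postalveolar      ʃ         —       
velar             x         ɣ       
uvular            χ         ʁ       
pharyngeal        —         ʕ       
Gaps, from front to back: bilabial lacks voiceless (/ɸ/); postalveolar lacks voiced (/ʒ/); pharyngeal lacks voiceless (/ħ/).

/ɸ/, /ʒ/, /ħ/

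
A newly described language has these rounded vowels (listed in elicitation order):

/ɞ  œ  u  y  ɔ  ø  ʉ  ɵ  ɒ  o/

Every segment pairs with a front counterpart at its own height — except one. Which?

High: /y/ ~ /ʉ/ ~ /u/
High-mid: /ø/ ~ /ɵ/ ~ /o/
Low-mid: /œ/ ~ /ɞ/ ~ /ɔ/
Low: only /ɒ/ (back); no front partner.
So /ɒ/ is the unpaired segment.

/ɒ/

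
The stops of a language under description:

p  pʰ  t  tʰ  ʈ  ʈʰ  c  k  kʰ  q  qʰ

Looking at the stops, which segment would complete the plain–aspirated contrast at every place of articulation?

Plain: /p/ (bilabial), /t/ (alveolar), /ʈ/ (retroflex), /c/ (palatal), /k/ (velar), /q/ (uvular).
Aspirated: /pʰ/ (bilabial), /tʰ/ (alveolar), /ʈʰ/ (retroflex), /kʰ/ (velar), /qʰ/ (uvular).
The palatal row has no aspirated member, so the gap is the aspirated palatal stop /cʰ/.

/cʰ/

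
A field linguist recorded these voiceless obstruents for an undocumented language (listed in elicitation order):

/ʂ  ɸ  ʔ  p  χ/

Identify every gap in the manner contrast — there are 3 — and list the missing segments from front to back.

place of articulation  stop      fricative
bilabial          p         ɸ       
retroflex         —         ʂ       
uvular            —         χ       
glottal           ʔ         —       
Gaps, from front to back: retroflex lacks stop (/ʈ/); uvular lacks stop (/q/); glottal lacks fricative (/h/).

/ʈ/, /q/, /h/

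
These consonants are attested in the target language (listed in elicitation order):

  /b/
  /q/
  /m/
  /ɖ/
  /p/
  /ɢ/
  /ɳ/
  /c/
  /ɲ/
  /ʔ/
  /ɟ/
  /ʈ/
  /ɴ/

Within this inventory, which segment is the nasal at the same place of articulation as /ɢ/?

/ɴ/

/ɢ/ is a voiced uvular stop.
The nasal at the same place is an uvular nasal — in this inventory, /ɴ/.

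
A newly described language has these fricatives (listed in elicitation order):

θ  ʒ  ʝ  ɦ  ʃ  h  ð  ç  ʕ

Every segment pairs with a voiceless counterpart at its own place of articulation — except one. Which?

/ʕ/

Dental: /θ/ ~ /ð/
Postalveolar: /ʃ/ ~ /ʒ/
Palatal: /ç/ ~ /ʝ/
Glottal: /h/ ~ /ɦ/
Pharyngeal: only /ʕ/ (voiced); no voiceless partner.
So /ʕ/ is the unpaired segment.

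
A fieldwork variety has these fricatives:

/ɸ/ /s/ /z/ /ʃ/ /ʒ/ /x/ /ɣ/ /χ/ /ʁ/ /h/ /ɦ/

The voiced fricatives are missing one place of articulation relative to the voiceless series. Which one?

bilabial

Voiceless: /ɸ/ (bilabial), /s/ (alveolar), /ʃ/ (postalveolar), /x/ (velar), /χ/ (uvular), /h/ (glottal).
Voiced: /z/ (alveolar), /ʒ/ (postalveolar), /ɣ/ (velar), /ʁ/ (uvular), /ɦ/ (glottal).
Every place of articulation has a voiced member except bilabial, where /β/ would be expected.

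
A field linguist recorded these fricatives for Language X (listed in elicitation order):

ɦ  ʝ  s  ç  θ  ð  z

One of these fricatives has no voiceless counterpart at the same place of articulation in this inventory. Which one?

Dental: /θ/ ~ /ð/
Alveolar: /s/ ~ /z/
Palatal: /ç/ ~ /ʝ/
Glottal: only /ɦ/ (voiced); no voiceless partner.
So /ɦ/ is the unpaired segment.

/ɦ/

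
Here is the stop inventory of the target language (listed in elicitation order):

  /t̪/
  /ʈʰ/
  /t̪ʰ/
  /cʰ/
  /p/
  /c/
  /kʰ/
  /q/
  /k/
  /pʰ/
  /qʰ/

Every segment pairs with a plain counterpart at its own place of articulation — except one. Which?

Bilabial: /p/ ~ /pʰ/
Dental: /t̪/ ~ /t̪ʰ/
Palatal: /c/ ~ /cʰ/
Velar: /k/ ~ /kʰ/
Uvular: /q/ ~ /qʰ/
Retroflex: only /ʈʰ/ (aspirated); no plain partner.
So /ʈʰ/ is the unpaired segment.

/ʈʰ/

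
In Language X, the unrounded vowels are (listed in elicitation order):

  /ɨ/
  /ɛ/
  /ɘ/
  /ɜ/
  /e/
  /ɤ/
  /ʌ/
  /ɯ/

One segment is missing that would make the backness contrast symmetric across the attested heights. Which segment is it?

Front: /e/ (high-mid), /ɛ/ (low-mid).
Central: /ɨ/ (high), /ɘ/ (high-mid), /ɜ/ (low-mid).
Back: /ɯ/ (high), /ɤ/ (high-mid), /ʌ/ (low-mid).
The high row has no front member, so the gap is the high front unrounded vowel /i/.

/i/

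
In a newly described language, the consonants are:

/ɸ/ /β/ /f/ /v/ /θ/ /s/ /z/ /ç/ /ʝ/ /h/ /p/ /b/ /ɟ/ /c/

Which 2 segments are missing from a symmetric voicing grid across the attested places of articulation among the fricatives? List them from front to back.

/ð/, /ɦ/

bilabial: voiceless /ɸ/, voiced /β/.
labiodental: voiceless /f/, voiced /v/.
dental: voiceless /θ/, voiced —.
alveolar: voiceless /s/, voiced /z/.
palatal: voiceless /ç/, voiced /ʝ/.
glottal: voiceless /h/, voiced —.
Gaps, from front to back: dental lacks voiced (/ð/); glottal lacks voiced (/ɦ/).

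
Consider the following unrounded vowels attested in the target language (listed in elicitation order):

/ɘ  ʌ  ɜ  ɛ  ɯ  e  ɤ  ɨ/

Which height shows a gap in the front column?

Front: /e/ (high-mid), /ɛ/ (low-mid).
Central: /ɨ/ (high), /ɘ/ (high-mid), /ɜ/ (low-mid).
Back: /ɯ/ (high), /ɤ/ (high-mid), /ʌ/ (low-mid).
Every height has a front member except high, where /i/ would be expected.

high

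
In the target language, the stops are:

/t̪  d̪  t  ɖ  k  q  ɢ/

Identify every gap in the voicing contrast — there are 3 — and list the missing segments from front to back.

Voiceless: /t̪/ (dental), /t/ (alveolar), /k/ (velar), /q/ (uvular).
Voiced: /d̪/ (dental), /ɖ/ (retroflex), /ɢ/ (uvular).
Gaps, from front to back: alveolar lacks voiced (/d/); retroflex lacks voiceless (/ʈ/); velar lacks voiced (/ɡ/).

/d/, /ʈ/, /ɡ/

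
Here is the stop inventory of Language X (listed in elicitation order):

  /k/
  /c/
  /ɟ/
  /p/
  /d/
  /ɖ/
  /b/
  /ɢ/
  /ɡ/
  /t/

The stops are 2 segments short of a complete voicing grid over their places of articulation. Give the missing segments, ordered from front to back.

/ʈ/, /q/

bilabial: voiceless /p/, voiced /b/.
alveolar: voiceless /t/, voiced /d/.
retroflex: voiceless —, voiced /ɖ/.
palatal: voiceless /c/, voiced /ɟ/.
velar: voiceless /k/, voiced /ɡ/.
uvular: voiceless —, voiced /ɢ/.
Gaps, from front to back: retroflex lacks voiceless (/ʈ/); uvular lacks voiceless (/q/).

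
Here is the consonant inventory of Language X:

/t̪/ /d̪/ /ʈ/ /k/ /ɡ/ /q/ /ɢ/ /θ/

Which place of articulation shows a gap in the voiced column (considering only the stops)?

Voiceless: /t̪/ (dental), /ʈ/ (retroflex), /k/ (velar), /q/ (uvular).
Voiced: /d̪/ (dental), /ɡ/ (velar), /ɢ/ (uvular).
Every place of articulation has a voiced member except retroflex, where /ɖ/ would be expected.

retroflex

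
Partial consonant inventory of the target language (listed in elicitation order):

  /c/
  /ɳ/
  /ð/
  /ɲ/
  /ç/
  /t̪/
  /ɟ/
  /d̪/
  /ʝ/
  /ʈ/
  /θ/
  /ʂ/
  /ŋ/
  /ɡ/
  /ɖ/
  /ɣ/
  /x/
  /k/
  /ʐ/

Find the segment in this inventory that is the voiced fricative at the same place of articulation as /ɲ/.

/ɲ/ is a palatal nasal.
The voiced fricative at the same place is a voiced palatal fricative — in this inventory, /ʝ/.

/ʝ/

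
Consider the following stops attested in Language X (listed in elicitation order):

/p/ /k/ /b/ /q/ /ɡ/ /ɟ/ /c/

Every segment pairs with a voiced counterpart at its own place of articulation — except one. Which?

Bilabial: /p/ ~ /b/
Palatal: /c/ ~ /ɟ/
Velar: /k/ ~ /ɡ/
Uvular: only /q/ (voiceless); no voiced partner.
So /q/ is the unpaired segment.

/q/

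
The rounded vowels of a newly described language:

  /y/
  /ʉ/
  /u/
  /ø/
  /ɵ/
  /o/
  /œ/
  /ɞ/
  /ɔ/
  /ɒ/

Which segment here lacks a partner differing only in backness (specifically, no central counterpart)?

/ɒ/

High: /y/ ~ /ʉ/ ~ /u/
High-mid: /ø/ ~ /ɵ/ ~ /o/
Low-mid: /œ/ ~ /ɞ/ ~ /ɔ/
Low: only /ɒ/ (back); no central partner.
So /ɒ/ is the unpaired segment.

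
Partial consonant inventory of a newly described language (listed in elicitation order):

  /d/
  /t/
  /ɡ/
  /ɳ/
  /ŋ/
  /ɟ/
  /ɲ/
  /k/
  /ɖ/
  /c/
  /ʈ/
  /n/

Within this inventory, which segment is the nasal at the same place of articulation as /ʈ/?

/ɳ/

/ʈ/ is a voiceless retroflex stop.
The nasal at the same place is a retroflex nasal — in this inventory, /ɳ/.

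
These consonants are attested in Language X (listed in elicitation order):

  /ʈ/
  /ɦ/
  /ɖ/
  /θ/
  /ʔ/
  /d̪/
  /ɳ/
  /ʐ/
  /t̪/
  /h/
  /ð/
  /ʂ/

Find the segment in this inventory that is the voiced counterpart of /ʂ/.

/ʐ/

/ʂ/ is a voiceless retroflex fricative.
The voiced counterpart is a voiced retroflex fricative — in this inventory, /ʐ/.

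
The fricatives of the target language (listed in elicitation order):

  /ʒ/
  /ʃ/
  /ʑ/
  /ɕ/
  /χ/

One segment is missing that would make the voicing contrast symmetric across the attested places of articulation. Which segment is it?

/ʁ/

postalveolar: voiceless /ʃ/, voiced /ʒ/.
alveolo-palatal: voiceless /ɕ/, voiced /ʑ/.
uvular: voiceless /χ/, voiced —.
The uvular row has no voiced member, so the gap is the voiced uvular fricative /ʁ/.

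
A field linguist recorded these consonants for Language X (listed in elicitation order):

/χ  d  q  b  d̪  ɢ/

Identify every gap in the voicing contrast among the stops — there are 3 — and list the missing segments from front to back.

/p/, /t̪/, /t/

place of articulation  voiceless  voiced  
bilabial          —         b       
dental            —         d̪      
alveolar          —         d       
uvular            q         ɢ       
Gaps, from front to back: bilabial lacks voiceless (/p/); dental lacks voiceless (/t̪/); alveolar lacks voiceless (/t/).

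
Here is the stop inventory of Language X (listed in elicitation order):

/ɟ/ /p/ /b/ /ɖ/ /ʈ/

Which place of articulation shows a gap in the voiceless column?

palatal

place of articulation  voiceless  voiced  
bilabial          p         b       
retroflex         ʈ         ɖ       
palatal           —         ɟ       
Every place of articulation has a voiceless member except palatal, where /c/ would be expected.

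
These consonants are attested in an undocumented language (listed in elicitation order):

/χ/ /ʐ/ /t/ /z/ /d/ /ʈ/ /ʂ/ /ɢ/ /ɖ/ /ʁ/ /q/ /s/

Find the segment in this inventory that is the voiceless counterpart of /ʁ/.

/ʁ/ is a voiced uvular fricative.
The voiceless counterpart is a voiceless uvular fricative — in this inventory, /χ/.

/χ/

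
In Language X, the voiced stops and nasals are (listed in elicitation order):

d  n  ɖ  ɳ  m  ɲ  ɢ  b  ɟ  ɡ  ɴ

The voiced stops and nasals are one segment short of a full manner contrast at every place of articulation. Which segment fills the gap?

Oral stop: /b/ (bilabial), /d/ (alveolar), /ɖ/ (retroflex), /ɟ/ (palatal), /ɡ/ (velar), /ɢ/ (uvular).
Nasal: /m/ (bilabial), /n/ (alveolar), /ɳ/ (retroflex), /ɲ/ (palatal), /ɴ/ (uvular).
The velar row has no nasal member, so the gap is the velar nasal /ŋ/.

/ŋ/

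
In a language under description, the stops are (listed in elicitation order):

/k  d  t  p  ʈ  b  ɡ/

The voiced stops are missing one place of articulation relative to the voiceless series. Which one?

place of articulation  voiceless  voiced  
bilabial          p         b       
alveolar          t         d       
retroflex         ʈ         —       
velar             k         ɡ       
Every place of articulation has a voiced member except retroflex, where /ɖ/ would be expected.

retroflex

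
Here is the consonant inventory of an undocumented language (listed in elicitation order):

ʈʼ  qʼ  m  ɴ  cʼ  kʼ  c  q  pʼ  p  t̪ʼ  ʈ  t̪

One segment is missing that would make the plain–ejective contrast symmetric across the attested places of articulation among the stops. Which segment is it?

place of articulation  plain     ejective
bilabial          p         pʼ      
dental            t̪        t̪ʼ     
retroflex         ʈ         ʈʼ      
palatal           c         cʼ      
velar             —         kʼ      
uvular            q         qʼ      
The velar row has no plain member, so the gap is the plain velar stop /k/.

/k/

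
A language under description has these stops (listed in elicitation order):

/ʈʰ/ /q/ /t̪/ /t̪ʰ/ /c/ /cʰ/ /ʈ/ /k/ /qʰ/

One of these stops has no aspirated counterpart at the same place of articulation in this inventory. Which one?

Dental: /t̪/ ~ /t̪ʰ/
Retroflex: /ʈ/ ~ /ʈʰ/
Palatal: /c/ ~ /cʰ/
Uvular: /q/ ~ /qʰ/
Velar: only /k/ (plain); no aspirated partner.
So /k/ is the unpaired segment.

/k/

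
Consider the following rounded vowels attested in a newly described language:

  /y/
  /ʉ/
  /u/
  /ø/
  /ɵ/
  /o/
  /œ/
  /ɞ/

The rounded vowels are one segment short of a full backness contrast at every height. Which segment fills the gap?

Front: /y/ (high), /ø/ (high-mid), /œ/ (low-mid).
Central: /ʉ/ (high), /ɵ/ (high-mid), /ɞ/ (low-mid).
Back: /u/ (high), /o/ (high-mid).
The low-mid row has no back member, so the gap is the low-mid back rounded vowel /ɔ/.

/ɔ/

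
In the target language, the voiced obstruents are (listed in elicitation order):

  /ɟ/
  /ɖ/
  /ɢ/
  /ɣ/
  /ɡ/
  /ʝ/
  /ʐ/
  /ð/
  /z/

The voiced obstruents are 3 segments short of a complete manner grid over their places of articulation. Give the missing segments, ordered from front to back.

Stop: /ɖ/ (retroflex), /ɟ/ (palatal), /ɡ/ (velar), /ɢ/ (uvular).
Fricative: /ð/ (dental), /z/ (alveolar), /ʐ/ (retroflex), /ʝ/ (palatal), /ɣ/ (velar).
Gaps, from front to back: dental lacks stop (/d̪/); alveolar lacks stop (/d/); uvular lacks fricative (/ʁ/).

/d̪/, /d/, /ʁ/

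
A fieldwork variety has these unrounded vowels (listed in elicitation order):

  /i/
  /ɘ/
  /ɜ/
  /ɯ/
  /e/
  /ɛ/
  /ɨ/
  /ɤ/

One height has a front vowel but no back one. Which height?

low-mid

height            front     central   back    
high              i         ɨ         ɯ       
high-mid          e         ɘ         ɤ       
low-mid           ɛ         ɜ         —       
Every height has a back member except low-mid, where /ʌ/ would be expected.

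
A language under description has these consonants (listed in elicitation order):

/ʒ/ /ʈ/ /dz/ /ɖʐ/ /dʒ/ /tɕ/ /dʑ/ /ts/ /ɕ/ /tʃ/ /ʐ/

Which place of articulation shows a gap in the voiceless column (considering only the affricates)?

Voiceless: /ts/ (alveolar), /tʃ/ (postalveolar), /tɕ/ (alveolo-palatal).
Voiced: /dz/ (alveolar), /dʒ/ (postalveolar), /ɖʐ/ (retroflex), /dʑ/ (alveolo-palatal).
Every place of articulation has a voiceless member except retroflex, where /ʈʂ/ would be expected.

retroflex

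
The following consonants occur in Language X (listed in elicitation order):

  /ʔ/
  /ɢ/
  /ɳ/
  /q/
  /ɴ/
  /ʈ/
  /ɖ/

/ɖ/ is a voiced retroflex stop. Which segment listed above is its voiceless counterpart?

/ʈ/

The voiceless counterpart is a voiceless retroflex stop — in this inventory, /ʈ/.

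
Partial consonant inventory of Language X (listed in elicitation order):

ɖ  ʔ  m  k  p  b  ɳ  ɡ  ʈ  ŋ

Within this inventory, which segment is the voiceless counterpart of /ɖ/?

/ɖ/ is a voiced retroflex stop.
The voiceless counterpart is a voiceless retroflex stop — in this inventory, /ʈ/.

/ʈ/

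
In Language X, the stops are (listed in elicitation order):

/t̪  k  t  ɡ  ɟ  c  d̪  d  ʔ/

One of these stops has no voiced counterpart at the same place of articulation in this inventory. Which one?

/ʔ/

Dental: /t̪/ ~ /d̪/
Alveolar: /t/ ~ /d/
Palatal: /c/ ~ /ɟ/
Velar: /k/ ~ /ɡ/
Glottal: only /ʔ/ (voiceless); no voiced partner.
So /ʔ/ is the unpaired segment.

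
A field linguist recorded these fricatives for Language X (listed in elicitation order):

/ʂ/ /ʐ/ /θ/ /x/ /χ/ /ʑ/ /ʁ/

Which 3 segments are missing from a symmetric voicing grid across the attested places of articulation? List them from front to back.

place of articulation  voiceless  voiced  
dental            θ         —       
retroflex         ʂ         ʐ       
alveolo-palatal   —         ʑ       
velar             x         —       
uvular            χ         ʁ       
Gaps, from front to back: dental lacks voiced (/ð/); alveolo-palatal lacks voiceless (/ɕ/); velar lacks voiced (/ɣ/).

/ð/, /ɕ/, /ɣ/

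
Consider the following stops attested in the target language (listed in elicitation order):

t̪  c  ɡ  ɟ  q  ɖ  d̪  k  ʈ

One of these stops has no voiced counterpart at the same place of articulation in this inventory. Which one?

/q/

Dental: /t̪/ ~ /d̪/
Retroflex: /ʈ/ ~ /ɖ/
Palatal: /c/ ~ /ɟ/
Velar: /k/ ~ /ɡ/
Uvular: only /q/ (voiceless); no voiced partner.
So /q/ is the unpaired segment.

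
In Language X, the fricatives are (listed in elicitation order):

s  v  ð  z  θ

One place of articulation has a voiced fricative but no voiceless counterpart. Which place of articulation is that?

labiodental

place of articulation  voiceless  voiced  
labiodental       —         v       
dental            θ         ð       
alveolar          s         z       
Every place of articulation has a voiceless member except labiodental, where /f/ would be expected.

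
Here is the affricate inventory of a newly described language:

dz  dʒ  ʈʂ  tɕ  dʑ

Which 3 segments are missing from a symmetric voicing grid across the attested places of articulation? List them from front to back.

alveolar: voiceless —, voiced /dz/.
postalveolar: voiceless —, voiced /dʒ/.
retroflex: voiceless /ʈʂ/, voiced —.
alveolo-palatal: voiceless /tɕ/, voiced /dʑ/.
Gaps, from front to back: alveolar lacks voiceless (/ts/); postalveolar lacks voiceless (/tʃ/); retroflex lacks voiced (/ɖʐ/).

/ts/, /tʃ/, /ɖʐ/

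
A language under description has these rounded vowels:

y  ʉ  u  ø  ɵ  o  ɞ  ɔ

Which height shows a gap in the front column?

height            front     central   back    
high              y         ʉ         u       
high-mid          ø         ɵ         o       
low-mid           —         ɞ         ɔ       
Every height has a front member except low-mid, where /œ/ would be expected.

low-mid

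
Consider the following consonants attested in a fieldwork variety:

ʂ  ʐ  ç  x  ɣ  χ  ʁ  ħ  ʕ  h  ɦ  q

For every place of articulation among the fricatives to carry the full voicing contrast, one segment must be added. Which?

Voiceless: /ʂ/ (retroflex), /ç/ (palatal), /x/ (velar), /χ/ (uvular), /ħ/ (pharyngeal), /h/ (glottal).
Voiced: /ʐ/ (retroflex), /ɣ/ (velar), /ʁ/ (uvular), /ʕ/ (pharyngeal), /ɦ/ (glottal).
The palatal row has no voiced member, so the gap is the voiced palatal fricative /ʝ/.

/ʝ/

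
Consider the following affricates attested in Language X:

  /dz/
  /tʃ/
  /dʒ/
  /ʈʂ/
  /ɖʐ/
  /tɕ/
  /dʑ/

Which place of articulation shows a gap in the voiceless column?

alveolar

place of articulation  voiceless  voiced  
alveolar          —         dz      
postalveolar      tʃ        dʒ      
retroflex         ʈʂ        ɖʐ      
alveolo-palatal   tɕ        dʑ      
Every place of articulation has a voiceless member except alveolar, where /ts/ would be expected.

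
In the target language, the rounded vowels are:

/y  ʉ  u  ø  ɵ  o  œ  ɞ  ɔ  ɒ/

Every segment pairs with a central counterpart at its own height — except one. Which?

/ɒ/

High: /y/ ~ /ʉ/ ~ /u/
High-mid: /ø/ ~ /ɵ/ ~ /o/
Low-mid: /œ/ ~ /ɞ/ ~ /ɔ/
Low: only /ɒ/ (back); no central partner.
So /ɒ/ is the unpaired segment.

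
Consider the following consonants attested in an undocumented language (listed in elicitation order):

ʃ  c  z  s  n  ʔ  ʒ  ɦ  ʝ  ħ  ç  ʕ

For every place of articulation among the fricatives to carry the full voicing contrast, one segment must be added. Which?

/h/

alveolar: voiceless /s/, voiced /z/.
postalveolar: voiceless /ʃ/, voiced /ʒ/.
palatal: voiceless /ç/, voiced /ʝ/.
pharyngeal: voiceless /ħ/, voiced /ʕ/.
glottal: voiceless —, voiced /ɦ/.
The glottal row has no voiceless member, so the gap is the voiceless glottal fricative /h/.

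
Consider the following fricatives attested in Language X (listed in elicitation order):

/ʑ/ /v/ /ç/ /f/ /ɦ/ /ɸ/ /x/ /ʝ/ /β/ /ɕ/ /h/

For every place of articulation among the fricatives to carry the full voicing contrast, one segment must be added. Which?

/ɣ/

place of articulation  voiceless  voiced  
bilabial          ɸ         β       
labiodental       f         v       
alveolo-palatal   ɕ         ʑ       
palatal           ç         ʝ       
velar             x         —       
glottal           h         ɦ       
The velar row has no voiced member, so the gap is the voiced velar fricative /ɣ/.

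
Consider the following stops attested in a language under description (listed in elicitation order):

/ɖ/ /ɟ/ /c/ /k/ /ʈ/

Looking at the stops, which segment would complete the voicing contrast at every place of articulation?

place of articulation  voiceless  voiced  
retroflex         ʈ         ɖ       
palatal           c         ɟ       
velar             k         —       
The velar row has no voiced member, so the gap is the voiced velar stop /ɡ/.

/ɡ/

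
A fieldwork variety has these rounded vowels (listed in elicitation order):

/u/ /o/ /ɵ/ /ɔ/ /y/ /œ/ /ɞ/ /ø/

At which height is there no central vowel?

high: front /y/, central —, back /u/.
high-mid: front /ø/, central /ɵ/, back /o/.
low-mid: front /œ/, central /ɞ/, back /ɔ/.
Every height has a central member except high, where /ʉ/ would be expected.

high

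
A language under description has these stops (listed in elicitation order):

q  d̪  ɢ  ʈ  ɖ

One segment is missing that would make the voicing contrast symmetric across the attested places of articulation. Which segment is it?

/t̪/

dental: voiceless —, voiced /d̪/.
retroflex: voiceless /ʈ/, voiced /ɖ/.
uvular: voiceless /q/, voiced /ɢ/.
The dental row has no voiceless member, so the gap is the voiceless dental stop /t̪/.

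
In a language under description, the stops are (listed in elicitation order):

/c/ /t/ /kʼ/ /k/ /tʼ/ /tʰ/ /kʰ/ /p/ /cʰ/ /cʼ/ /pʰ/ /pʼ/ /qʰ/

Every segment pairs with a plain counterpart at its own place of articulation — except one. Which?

/qʰ/

Bilabial: /p/ ~ /pʰ/ ~ /pʼ/
Alveolar: /t/ ~ /tʰ/ ~ /tʼ/
Palatal: /c/ ~ /cʰ/ ~ /cʼ/
Velar: /k/ ~ /kʰ/ ~ /kʼ/
Uvular: only /qʰ/ (aspirated); no plain partner.
So /qʰ/ is the unpaired segment.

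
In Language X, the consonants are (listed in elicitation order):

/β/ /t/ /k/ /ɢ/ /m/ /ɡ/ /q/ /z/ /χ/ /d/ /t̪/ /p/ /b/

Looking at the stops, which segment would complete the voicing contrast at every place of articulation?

bilabial: voiceless /p/, voiced /b/.
dental: voiceless /t̪/, voiced —.
alveolar: voiceless /t/, voiced /d/.
velar: voiceless /k/, voiced /ɡ/.
uvular: voiceless /q/, voiced /ɢ/.
The dental row has no voiced member, so the gap is the voiced dental stop /d̪/.

/d̪/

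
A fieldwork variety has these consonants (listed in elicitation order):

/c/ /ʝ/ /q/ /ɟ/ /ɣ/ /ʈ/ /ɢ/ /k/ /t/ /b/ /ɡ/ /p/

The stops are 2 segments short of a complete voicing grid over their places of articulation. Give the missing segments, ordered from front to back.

Voiceless: /p/ (bilabial), /t/ (alveolar), /ʈ/ (retroflex), /c/ (palatal), /k/ (velar), /q/ (uvular).
Voiced: /b/ (bilabial), /ɟ/ (palatal), /ɡ/ (velar), /ɢ/ (uvular).
Gaps, from front to back: alveolar lacks voiced (/d/); retroflex lacks voiced (/ɖ/).

/d/, /ɖ/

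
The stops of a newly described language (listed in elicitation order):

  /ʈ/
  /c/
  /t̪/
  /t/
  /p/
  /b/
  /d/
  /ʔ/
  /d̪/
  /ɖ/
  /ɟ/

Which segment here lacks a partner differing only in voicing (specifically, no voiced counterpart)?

Bilabial: /p/ ~ /b/
Dental: /t̪/ ~ /d̪/
Alveolar: /t/ ~ /d/
Retroflex: /ʈ/ ~ /ɖ/
Palatal: /c/ ~ /ɟ/
Glottal: only /ʔ/ (voiceless); no voiced partner.
So /ʔ/ is the unpaired segment.

/ʔ/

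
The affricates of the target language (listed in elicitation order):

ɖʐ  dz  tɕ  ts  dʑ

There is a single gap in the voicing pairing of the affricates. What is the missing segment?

/ʈʂ/

place of articulation  voiceless  voiced  
alveolar          ts        dz      
retroflex         —         ɖʐ      
alveolo-palatal   tɕ        dʑ      
The retroflex row has no voiceless member, so the gap is the voiceless retroflex affricate /ʈʂ/.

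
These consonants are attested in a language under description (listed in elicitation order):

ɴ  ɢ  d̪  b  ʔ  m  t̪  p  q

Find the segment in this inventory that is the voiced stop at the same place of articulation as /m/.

/m/ is a bilabial nasal.
The voiced stop at the same place is a voiced bilabial stop — in this inventory, /b/.

/b/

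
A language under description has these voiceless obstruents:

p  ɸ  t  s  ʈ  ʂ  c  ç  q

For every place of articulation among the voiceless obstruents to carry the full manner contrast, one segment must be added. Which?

place of articulation  stop      fricative
bilabial          p         ɸ       
alveolar          t         s       
retroflex         ʈ         ʂ       
palatal           c         ç       
uvular            q         —       
The uvular row has no fricative member, so the gap is the uvular fricative /χ/.

/χ/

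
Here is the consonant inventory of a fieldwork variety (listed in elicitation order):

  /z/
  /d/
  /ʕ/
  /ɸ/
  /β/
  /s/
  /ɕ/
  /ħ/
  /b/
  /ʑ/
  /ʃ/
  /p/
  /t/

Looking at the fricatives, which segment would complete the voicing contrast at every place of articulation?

/ʒ/

Voiceless: /ɸ/ (bilabial), /s/ (alveolar), /ʃ/ (postalveolar), /ɕ/ (alveolo-palatal), /ħ/ (pharyngeal).
Voiced: /β/ (bilabial), /z/ (alveolar), /ʑ/ (alveolo-palatal), /ʕ/ (pharyngeal).
The postalveolar row has no voiced member, so the gap is the voiced postalveolar fricative /ʒ/.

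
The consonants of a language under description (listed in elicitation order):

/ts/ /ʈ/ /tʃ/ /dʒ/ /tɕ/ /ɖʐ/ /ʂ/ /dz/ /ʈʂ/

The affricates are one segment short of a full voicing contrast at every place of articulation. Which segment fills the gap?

alveolar: voiceless /ts/, voiced /dz/.
postalveolar: voiceless /tʃ/, voiced /dʒ/.
retroflex: voiceless /ʈʂ/, voiced /ɖʐ/.
alveolo-palatal: voiceless /tɕ/, voiced —.
The alveolo-palatal row has no voiced member, so the gap is the voiced alveolo-palatal affricate /dʑ/.

/dʑ/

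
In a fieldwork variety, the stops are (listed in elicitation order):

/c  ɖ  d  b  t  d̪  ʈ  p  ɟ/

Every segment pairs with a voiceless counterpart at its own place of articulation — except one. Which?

Bilabial: /p/ ~ /b/
Alveolar: /t/ ~ /d/
Retroflex: /ʈ/ ~ /ɖ/
Palatal: /c/ ~ /ɟ/
Dental: only /d̪/ (voiced); no voiceless partner.
So /d̪/ is the unpaired segment.

/d̪/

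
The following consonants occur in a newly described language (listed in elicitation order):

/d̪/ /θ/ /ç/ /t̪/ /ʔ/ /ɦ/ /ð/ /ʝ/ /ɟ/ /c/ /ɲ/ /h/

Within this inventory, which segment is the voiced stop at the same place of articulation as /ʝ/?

/ʝ/ is a voiced palatal fricative.
The voiced stop at the same place is a voiced palatal stop — in this inventory, /ɟ/.

/ɟ/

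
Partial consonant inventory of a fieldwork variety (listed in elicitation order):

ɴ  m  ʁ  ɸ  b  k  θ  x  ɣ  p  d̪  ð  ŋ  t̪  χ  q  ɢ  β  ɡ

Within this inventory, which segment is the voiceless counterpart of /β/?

/ɸ/

/β/ is a voiced bilabial fricative.
The voiceless counterpart is a voiceless bilabial fricative — in this inventory, /ɸ/.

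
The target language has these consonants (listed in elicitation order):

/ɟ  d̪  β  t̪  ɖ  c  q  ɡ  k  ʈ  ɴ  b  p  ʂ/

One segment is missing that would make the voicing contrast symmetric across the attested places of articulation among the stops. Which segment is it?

/ɢ/

place of articulation  voiceless  voiced  
bilabial          p         b       
dental            t̪        d̪      
retroflex         ʈ         ɖ       
palatal           c         ɟ       
velar             k         ɡ       
uvular            q         —       
The uvular row has no voiced member, so the gap is the voiced uvular stop /ɢ/.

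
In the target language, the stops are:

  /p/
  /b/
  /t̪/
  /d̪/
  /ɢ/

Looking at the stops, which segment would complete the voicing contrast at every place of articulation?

Voiceless: /p/ (bilabial), /t̪/ (dental).
Voiced: /b/ (bilabial), /d̪/ (dental), /ɢ/ (uvular).
The uvular row has no voiceless member, so the gap is the voiceless uvular stop /q/.

/q/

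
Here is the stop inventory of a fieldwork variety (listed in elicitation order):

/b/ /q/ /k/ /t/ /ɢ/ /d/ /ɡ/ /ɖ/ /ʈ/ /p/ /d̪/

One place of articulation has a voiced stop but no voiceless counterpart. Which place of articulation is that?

dental

bilabial: voiceless /p/, voiced /b/.
dental: voiceless —, voiced /d̪/.
alveolar: voiceless /t/, voiced /d/.
retroflex: voiceless /ʈ/, voiced /ɖ/.
velar: voiceless /k/, voiced /ɡ/.
uvular: voiceless /q/, voiced /ɢ/.
Every place of articulation has a voiceless member except dental, where /t̪/ would be expected.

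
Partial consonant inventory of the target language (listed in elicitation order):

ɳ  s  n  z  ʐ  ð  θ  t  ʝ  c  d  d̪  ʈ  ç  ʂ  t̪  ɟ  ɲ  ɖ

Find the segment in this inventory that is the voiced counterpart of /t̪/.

/t̪/ is a voiceless dental stop.
The voiced counterpart is a voiced dental stop — in this inventory, /d̪/.

/d̪/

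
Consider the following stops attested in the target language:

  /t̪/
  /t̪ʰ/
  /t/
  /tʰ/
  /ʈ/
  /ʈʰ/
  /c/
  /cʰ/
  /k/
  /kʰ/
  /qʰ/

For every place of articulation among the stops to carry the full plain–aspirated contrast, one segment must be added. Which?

/q/

Plain: /t̪/ (dental), /t/ (alveolar), /ʈ/ (retroflex), /c/ (palatal), /k/ (velar).
Aspirated: /t̪ʰ/ (dental), /tʰ/ (alveolar), /ʈʰ/ (retroflex), /cʰ/ (palatal), /kʰ/ (velar), /qʰ/ (uvular).
The uvular row has no plain member, so the gap is the plain uvular stop /q/.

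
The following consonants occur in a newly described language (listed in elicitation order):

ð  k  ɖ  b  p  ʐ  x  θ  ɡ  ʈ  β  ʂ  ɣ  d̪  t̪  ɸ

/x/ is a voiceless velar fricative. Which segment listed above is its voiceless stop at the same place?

/k/

The voiceless stop at the same place is a voiceless velar stop — in this inventory, /k/.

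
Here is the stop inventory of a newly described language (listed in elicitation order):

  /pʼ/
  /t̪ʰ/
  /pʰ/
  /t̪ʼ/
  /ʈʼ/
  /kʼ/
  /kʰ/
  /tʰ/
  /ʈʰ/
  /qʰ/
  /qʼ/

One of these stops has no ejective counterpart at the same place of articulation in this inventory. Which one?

Bilabial: /pʰ/ ~ /pʼ/
Dental: /t̪ʰ/ ~ /t̪ʼ/
Retroflex: /ʈʰ/ ~ /ʈʼ/
Velar: /kʰ/ ~ /kʼ/
Uvular: /qʰ/ ~ /qʼ/
Alveolar: only /tʰ/ (aspirated); no ejective partner.
So /tʰ/ is the unpaired segment.

/tʰ/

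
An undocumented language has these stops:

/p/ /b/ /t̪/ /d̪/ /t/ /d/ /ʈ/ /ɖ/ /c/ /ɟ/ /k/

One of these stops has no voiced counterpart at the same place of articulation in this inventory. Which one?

/k/

Bilabial: /p/ ~ /b/
Dental: /t̪/ ~ /d̪/
Alveolar: /t/ ~ /d/
Retroflex: /ʈ/ ~ /ɖ/
Palatal: /c/ ~ /ɟ/
Velar: only /k/ (voiceless); no voiced partner.
So /k/ is the unpaired segment.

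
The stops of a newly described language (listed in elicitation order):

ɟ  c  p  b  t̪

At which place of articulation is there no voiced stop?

bilabial: voiceless /p/, voiced /b/.
dental: voiceless /t̪/, voiced —.
palatal: voiceless /c/, voiced /ɟ/.
Every place of articulation has a voiced member except dental, where /d̪/ would be expected.

dental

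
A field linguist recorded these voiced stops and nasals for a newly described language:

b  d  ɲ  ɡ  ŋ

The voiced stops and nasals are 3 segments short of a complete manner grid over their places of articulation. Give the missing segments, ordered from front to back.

bilabial: oral stop /b/, nasal —.
alveolar: oral stop /d/, nasal —.
palatal: oral stop —, nasal /ɲ/.
velar: oral stop /ɡ/, nasal /ŋ/.
Gaps, from front to back: bilabial lacks nasal (/m/); alveolar lacks nasal (/n/); palatal lacks oral stop (/ɟ/).

/m/, /n/, /ɟ/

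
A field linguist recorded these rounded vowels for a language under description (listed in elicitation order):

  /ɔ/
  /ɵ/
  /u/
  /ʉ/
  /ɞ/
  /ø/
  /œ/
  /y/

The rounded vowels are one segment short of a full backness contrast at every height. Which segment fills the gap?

/o/

height            front     central   back    
high              y         ʉ         u       
high-mid          ø         ɵ         —       
low-mid           œ         ɞ         ɔ       
The high-mid row has no back member, so the gap is the high-mid back rounded vowel /o/.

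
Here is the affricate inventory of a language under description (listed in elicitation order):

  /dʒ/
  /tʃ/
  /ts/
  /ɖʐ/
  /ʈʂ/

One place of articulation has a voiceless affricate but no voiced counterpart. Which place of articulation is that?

alveolar

place of articulation  voiceless  voiced  
alveolar          ts        —       
postalveolar      tʃ        dʒ      
retroflex         ʈʂ        ɖʐ      
Every place of articulation has a voiced member except alveolar, where /dz/ would be expected.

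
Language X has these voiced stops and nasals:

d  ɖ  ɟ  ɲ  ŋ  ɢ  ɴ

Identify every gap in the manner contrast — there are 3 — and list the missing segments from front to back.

/n/, /ɳ/, /ɡ/

place of articulation  oral stop  nasal   
alveolar          d         —       
retroflex         ɖ         —       
palatal           ɟ         ɲ       
velar             —         ŋ       
uvular            ɢ         ɴ       
Gaps, from front to back: alveolar lacks nasal (/n/); retroflex lacks nasal (/ɳ/); velar lacks oral stop (/ɡ/).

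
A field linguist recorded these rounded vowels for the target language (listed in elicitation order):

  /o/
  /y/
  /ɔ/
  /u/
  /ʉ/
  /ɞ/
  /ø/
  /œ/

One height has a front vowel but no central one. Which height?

high-mid

high: front /y/, central /ʉ/, back /u/.
high-mid: front /ø/, central —, back /o/.
low-mid: front /œ/, central /ɞ/, back /ɔ/.
Every height has a central member except high-mid, where /ɵ/ would be expected.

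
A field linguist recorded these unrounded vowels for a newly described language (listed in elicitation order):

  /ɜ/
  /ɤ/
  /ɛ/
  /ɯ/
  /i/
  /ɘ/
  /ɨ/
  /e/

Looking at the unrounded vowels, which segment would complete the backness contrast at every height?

/ʌ/

Front: /i/ (high), /e/ (high-mid), /ɛ/ (low-mid).
Central: /ɨ/ (high), /ɘ/ (high-mid), /ɜ/ (low-mid).
Back: /ɯ/ (high), /ɤ/ (high-mid).
The low-mid row has no back member, so the gap is the low-mid back unrounded vowel /ʌ/.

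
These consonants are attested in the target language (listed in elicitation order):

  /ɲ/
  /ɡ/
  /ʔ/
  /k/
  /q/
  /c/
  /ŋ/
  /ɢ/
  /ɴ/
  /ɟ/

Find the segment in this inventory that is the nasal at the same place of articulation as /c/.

/c/ is a voiceless palatal stop.
The nasal at the same place is a palatal nasal — in this inventory, /ɲ/.

/ɲ/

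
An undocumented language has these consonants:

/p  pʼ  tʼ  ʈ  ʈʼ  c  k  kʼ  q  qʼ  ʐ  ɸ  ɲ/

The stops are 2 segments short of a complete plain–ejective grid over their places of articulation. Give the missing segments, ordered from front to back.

place of articulation  plain     ejective
bilabial          p         pʼ      
alveolar          —         tʼ      
retroflex         ʈ         ʈʼ      
palatal           c         —       
velar             k         kʼ      
uvular            q         qʼ      
Gaps, from front to back: alveolar lacks plain (/t/); palatal lacks ejective (/cʼ/).

/t/, /cʼ/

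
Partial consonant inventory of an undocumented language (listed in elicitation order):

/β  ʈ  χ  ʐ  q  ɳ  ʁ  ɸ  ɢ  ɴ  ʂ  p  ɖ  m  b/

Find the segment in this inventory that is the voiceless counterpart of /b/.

/b/ is a voiced bilabial stop.
The voiceless counterpart is a voiceless bilabial stop — in this inventory, /p/.

/p/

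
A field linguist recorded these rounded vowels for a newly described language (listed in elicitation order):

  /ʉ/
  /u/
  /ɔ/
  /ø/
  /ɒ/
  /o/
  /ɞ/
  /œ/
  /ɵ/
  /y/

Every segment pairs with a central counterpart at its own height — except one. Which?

/ɒ/

High: /y/ ~ /ʉ/ ~ /u/
High-mid: /ø/ ~ /ɵ/ ~ /o/
Low-mid: /œ/ ~ /ɞ/ ~ /ɔ/
Low: only /ɒ/ (back); no central partner.
So /ɒ/ is the unpaired segment.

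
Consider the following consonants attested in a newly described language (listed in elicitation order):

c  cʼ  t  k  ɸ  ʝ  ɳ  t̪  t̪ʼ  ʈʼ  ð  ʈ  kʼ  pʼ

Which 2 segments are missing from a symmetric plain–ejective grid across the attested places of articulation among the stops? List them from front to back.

bilabial: plain —, ejective /pʼ/.
dental: plain /t̪/, ejective /t̪ʼ/.
alveolar: plain /t/, ejective —.
retroflex: plain /ʈ/, ejective /ʈʼ/.
palatal: plain /c/, ejective /cʼ/.
velar: plain /k/, ejective /kʼ/.
Gaps, from front to back: bilabial lacks plain (/p/); alveolar lacks ejective (/tʼ/).

/p/, /tʼ/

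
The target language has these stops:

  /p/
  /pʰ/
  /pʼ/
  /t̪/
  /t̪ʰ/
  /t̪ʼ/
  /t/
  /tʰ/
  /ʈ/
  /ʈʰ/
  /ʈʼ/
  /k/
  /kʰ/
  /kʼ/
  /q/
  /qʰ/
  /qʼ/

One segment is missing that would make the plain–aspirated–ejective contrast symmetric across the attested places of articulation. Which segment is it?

/tʼ/

bilabial: plain /p/, aspirated /pʰ/, ejective /pʼ/.
dental: plain /t̪/, aspirated /t̪ʰ/, ejective /t̪ʼ/.
alveolar: plain /t/, aspirated /tʰ/, ejective —.
retroflex: plain /ʈ/, aspirated /ʈʰ/, ejective /ʈʼ/.
velar: plain /k/, aspirated /kʰ/, ejective /kʼ/.
uvular: plain /q/, aspirated /qʰ/, ejective /qʼ/.
The alveolar row has no ejective member, so the gap is the ejective alveolar stop /tʼ/.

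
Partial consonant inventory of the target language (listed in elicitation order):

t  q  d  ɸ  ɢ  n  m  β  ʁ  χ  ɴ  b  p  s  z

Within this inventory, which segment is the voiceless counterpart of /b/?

/p/

/b/ is a voiced bilabial stop.
The voiceless counterpart is a voiceless bilabial stop — in this inventory, /p/.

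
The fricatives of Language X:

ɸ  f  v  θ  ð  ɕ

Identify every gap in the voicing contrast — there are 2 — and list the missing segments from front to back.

/β/, /ʑ/

place of articulation  voiceless  voiced  
bilabial          ɸ         —       
labiodental       f         v       
dental            θ         ð       
alveolo-palatal   ɕ         —       
Gaps, from front to back: bilabial lacks voiced (/β/); alveolo-palatal lacks voiced (/ʑ/).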